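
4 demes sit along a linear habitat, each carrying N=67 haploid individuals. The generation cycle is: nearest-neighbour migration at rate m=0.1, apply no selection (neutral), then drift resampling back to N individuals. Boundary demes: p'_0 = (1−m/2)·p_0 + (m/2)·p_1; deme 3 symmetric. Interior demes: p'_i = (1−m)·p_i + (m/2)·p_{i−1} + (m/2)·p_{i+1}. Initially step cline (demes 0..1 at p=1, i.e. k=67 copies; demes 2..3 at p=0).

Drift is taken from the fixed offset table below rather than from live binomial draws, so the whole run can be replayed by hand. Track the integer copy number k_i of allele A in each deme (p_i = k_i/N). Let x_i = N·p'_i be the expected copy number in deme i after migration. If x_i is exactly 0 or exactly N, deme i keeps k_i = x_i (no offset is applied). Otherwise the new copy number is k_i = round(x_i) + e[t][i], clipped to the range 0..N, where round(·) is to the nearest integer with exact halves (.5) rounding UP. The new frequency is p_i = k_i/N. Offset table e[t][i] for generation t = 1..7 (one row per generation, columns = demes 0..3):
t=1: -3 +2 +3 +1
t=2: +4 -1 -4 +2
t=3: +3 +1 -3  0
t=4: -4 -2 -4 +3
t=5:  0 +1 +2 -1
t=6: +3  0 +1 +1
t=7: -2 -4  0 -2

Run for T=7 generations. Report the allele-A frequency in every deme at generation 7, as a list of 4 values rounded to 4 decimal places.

[0.9403, 0.7164, 0.2090, 0.0448]

t=0: k=[67 67 0 0]
t=1: x=[67.0000 63.6500 3.3500 0.0000] k=[67 66 6 0]
t=2: x=[66.9500 63.0500 8.7000 0.3000] k=[67 62 5 2]
t=3: x=[66.7500 59.4000 7.7000 2.1500] k=[67 60 5 2]
t=4: x=[66.6500 57.6000 7.6000 2.1500] k=[63 56 4 5]
t=5: x=[62.6500 53.7500 6.6500 4.9500] k=[63 55 9 4]
t=6: x=[62.6000 53.1000 11.0500 4.2500] k=[66 53 12 5]
t=7: x=[65.3500 51.6000 13.7000 5.3500] k=[63 48 14 3]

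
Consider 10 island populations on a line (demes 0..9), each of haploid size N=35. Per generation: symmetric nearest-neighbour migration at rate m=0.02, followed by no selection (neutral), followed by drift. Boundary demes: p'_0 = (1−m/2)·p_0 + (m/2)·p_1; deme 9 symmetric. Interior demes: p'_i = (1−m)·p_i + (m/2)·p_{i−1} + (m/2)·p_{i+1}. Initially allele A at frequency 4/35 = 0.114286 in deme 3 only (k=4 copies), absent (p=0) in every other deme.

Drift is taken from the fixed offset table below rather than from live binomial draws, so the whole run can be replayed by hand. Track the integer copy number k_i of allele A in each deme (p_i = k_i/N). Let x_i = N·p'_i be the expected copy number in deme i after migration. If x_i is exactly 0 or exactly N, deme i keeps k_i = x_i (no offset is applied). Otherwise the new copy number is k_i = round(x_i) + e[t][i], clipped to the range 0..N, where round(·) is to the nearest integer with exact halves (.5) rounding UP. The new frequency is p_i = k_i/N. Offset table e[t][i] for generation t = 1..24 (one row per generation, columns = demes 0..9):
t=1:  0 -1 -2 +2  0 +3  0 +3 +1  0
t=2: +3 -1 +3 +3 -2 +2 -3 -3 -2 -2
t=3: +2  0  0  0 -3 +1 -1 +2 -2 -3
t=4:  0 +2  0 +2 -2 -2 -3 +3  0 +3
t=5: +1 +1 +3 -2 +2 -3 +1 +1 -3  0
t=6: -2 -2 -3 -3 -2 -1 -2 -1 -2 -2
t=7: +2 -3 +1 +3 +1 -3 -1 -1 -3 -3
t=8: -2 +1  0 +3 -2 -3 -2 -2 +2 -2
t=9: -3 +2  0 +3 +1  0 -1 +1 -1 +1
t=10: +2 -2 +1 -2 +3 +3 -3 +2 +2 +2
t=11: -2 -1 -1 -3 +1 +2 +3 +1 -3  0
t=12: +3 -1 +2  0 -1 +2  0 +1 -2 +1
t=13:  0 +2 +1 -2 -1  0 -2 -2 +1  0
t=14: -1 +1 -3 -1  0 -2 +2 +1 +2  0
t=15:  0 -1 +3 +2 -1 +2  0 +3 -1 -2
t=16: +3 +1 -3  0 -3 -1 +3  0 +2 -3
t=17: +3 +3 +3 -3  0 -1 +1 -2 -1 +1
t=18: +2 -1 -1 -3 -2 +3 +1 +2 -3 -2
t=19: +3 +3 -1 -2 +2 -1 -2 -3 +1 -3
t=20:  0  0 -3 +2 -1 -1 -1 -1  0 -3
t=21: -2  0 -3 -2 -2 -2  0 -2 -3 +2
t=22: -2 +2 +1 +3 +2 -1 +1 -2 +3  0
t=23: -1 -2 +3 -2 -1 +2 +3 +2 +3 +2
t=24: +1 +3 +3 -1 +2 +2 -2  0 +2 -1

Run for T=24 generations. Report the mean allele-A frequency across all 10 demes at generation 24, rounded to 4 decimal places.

0.1600

t=0: k=[0 0 0 4 0 0 0 0 0 0]
t=1: x=[0.0000 0.0000 0.0400 3.9200 0.0400 0.0000 0.0000 0.0000 0.0000 0.0000] k=[0 0 0 6 0 0 0 0 0 0]
t=2: x=[0.0000 0.0000 0.0600 5.8800 0.0600 0.0000 0.0000 0.0000 0.0000 0.0000] k=[0 0 3 9 0 0 0 0 0 0]
t=3: x=[0.0000 0.0300 3.0300 8.8500 0.0900 0.0000 0.0000 0.0000 0.0000 0.0000] k=[0 0 3 9 0 0 0 0 0 0]
t=4: x=[0.0000 0.0300 3.0300 8.8500 0.0900 0.0000 0.0000 0.0000 0.0000 0.0000] k=[0 2 3 11 0 0 0 0 0 0]
t=5: x=[0.0200 1.9900 3.0700 10.8100 0.1100 0.0000 0.0000 0.0000 0.0000 0.0000] k=[1 3 6 9 2 0 0 0 0 0]
t=6: x=[1.0200 3.0100 6.0000 8.9000 2.0500 0.0200 0.0000 0.0000 0.0000 0.0000] k=[0 1 3 6 0 0 0 0 0 0]
t=7: x=[0.0100 1.0100 3.0100 5.9100 0.0600 0.0000 0.0000 0.0000 0.0000 0.0000] k=[2 0 4 9 1 0 0 0 0 0]
t=8: x=[1.9800 0.0600 4.0100 8.8700 1.0700 0.0100 0.0000 0.0000 0.0000 0.0000] k=[0 1 4 12 0 0 0 0 0 0]
t=9: x=[0.0100 1.0200 4.0500 11.8000 0.1200 0.0000 0.0000 0.0000 0.0000 0.0000] k=[0 3 4 15 1 0 0 0 0 0]
t=10: x=[0.0300 2.9800 4.1000 14.7500 1.1300 0.0100 0.0000 0.0000 0.0000 0.0000] k=[2 1 5 13 4 3 0 0 0 0]
t=11: x=[1.9900 1.0500 5.0400 12.8300 4.0800 2.9800 0.0300 0.0000 0.0000 0.0000] k=[0 0 4 10 5 5 3 0 0 0]
t=12: x=[0.0000 0.0400 4.0200 9.8900 5.0500 4.9800 2.9900 0.0300 0.0000 0.0000] k=[0 0 6 10 4 7 3 1 0 0]
t=13: x=[0.0000 0.0600 5.9800 9.9000 4.0900 6.9300 3.0200 1.0100 0.0100 0.0000] k=[0 2 7 8 3 7 1 0 1 0]
t=14: x=[0.0200 2.0300 6.9600 7.9400 3.0900 6.9000 1.0500 0.0200 0.9800 0.0100] k=[0 3 4 7 3 5 3 1 3 0]
t=15: x=[0.0300 2.9800 4.0200 6.9300 3.0600 4.9600 3.0000 1.0400 2.9500 0.0300] k=[0 2 7 9 2 7 3 4 2 0]
t=16: x=[0.0200 2.0300 6.9700 8.9100 2.1200 6.9100 3.0500 3.9700 2.0000 0.0200] k=[3 3 4 9 0 6 6 4 4 0]
t=17: x=[3.0000 3.0100 4.0400 8.8600 0.1500 5.9400 5.9800 4.0200 3.9600 0.0400] k=[6 6 7 6 0 5 7 2 3 1]
t=18: x=[6.0000 6.0100 6.9800 5.9500 0.1100 4.9700 6.9300 2.0600 2.9700 1.0200] k=[8 5 6 3 0 8 8 4 0 0]
t=19: x=[7.9700 5.0400 5.9600 3.0000 0.1100 7.9200 7.9600 4.0000 0.0400 0.0000] k=[11 8 5 1 2 7 6 1 1 0]
t=20: x=[10.9700 8.0000 4.9900 1.0500 2.0400 6.9400 5.9600 1.0500 0.9900 0.0100] k=[11 8 2 3 1 6 5 0 1 0]
t=21: x=[10.9700 7.9700 2.0700 2.9700 1.0700 5.9400 4.9600 0.0600 0.9800 0.0100] k=[9 8 0 1 0 4 5 0 0 2]
t=22: x=[8.9900 7.9300 0.0900 0.9800 0.0500 3.9700 4.9400 0.0500 0.0200 1.9800] k=[7 10 1 4 2 3 6 0 3 2]
t=23: x=[7.0300 9.8800 1.1200 3.9500 2.0300 3.0200 5.9100 0.0900 2.9600 2.0100] k=[6 8 4 2 1 5 9 2 6 4]
t=24: x=[6.0200 7.9400 4.0200 2.0100 1.0500 5.0000 8.8900 2.1100 5.9400 4.0200] k=[7 11 7 1 3 7 7 2 8 3]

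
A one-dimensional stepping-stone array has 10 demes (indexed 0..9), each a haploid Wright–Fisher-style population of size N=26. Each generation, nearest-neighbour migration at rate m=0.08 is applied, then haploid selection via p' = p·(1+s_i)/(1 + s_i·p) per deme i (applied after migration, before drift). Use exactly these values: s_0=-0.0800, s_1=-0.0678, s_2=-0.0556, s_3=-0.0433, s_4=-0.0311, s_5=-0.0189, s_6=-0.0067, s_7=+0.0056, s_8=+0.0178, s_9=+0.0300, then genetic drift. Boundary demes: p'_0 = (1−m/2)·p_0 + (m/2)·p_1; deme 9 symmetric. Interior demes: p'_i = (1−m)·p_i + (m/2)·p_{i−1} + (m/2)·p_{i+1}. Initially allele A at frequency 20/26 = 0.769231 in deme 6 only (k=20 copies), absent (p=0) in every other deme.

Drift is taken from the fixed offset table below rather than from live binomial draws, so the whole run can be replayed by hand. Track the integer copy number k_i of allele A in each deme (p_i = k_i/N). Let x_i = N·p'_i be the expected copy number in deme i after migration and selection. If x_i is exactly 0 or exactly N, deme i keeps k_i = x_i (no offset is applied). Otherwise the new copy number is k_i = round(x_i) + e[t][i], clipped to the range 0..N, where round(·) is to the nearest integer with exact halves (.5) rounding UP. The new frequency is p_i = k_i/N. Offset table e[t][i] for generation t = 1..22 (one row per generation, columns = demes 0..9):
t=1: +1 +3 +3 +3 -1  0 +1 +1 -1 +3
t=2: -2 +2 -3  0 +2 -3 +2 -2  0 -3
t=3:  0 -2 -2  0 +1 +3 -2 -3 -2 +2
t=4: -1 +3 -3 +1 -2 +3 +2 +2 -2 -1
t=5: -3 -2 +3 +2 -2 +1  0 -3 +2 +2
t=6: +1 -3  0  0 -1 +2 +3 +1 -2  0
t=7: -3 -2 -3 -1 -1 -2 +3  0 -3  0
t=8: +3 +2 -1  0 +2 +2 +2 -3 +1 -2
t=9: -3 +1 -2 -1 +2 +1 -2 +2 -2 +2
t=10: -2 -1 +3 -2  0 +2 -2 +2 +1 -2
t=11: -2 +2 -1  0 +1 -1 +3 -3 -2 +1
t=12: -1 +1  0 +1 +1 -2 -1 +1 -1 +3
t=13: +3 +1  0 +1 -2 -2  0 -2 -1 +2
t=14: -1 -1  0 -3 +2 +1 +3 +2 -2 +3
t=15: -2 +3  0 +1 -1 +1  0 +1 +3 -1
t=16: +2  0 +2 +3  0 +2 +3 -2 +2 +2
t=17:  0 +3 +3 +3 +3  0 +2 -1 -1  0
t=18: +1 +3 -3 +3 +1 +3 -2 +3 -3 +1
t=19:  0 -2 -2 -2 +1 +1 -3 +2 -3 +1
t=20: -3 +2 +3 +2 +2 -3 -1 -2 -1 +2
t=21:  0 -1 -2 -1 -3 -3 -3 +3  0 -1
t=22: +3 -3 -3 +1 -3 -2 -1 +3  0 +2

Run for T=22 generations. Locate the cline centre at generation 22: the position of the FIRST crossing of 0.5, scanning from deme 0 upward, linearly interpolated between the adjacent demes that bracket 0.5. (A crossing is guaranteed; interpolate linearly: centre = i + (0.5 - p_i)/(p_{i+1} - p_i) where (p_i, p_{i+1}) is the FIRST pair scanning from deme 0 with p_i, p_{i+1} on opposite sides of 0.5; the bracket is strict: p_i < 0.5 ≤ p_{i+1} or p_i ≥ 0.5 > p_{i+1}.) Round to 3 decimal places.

7.000

t=0: k=[0 0 0 0 0 0 20 0 0 0]
t=1: x=[0.0000 0.0000 0.0000 0.0000 0.0000 0.7853 18.3638 0.8043 0.0000 0.0000] k=[0 0 0 0 0 1 19 2 0 0]
t=2: x=[0.0000 0.0000 0.0000 0.0000 0.0388 1.6503 17.5617 2.6131 0.0814 0.0000] k=[0 0 0 0 2 0 20 1 0 0]
t=3: x=[0.0000 0.0000 0.0000 0.0765 1.7867 0.8639 18.4039 1.7290 0.0407 0.0000] k=[0 0 0 0 3 4 16 0 0 0]
t=4: x=[0.0000 0.0000 0.0000 0.1148 2.8391 4.3702 14.8372 0.6435 0.0000 0.0000] k=[0 0 0 1 1 7 17 3 0 0]
t=5: x=[0.0000 0.0000 0.0378 0.9199 1.2032 7.0614 15.9987 3.4567 0.1221 0.0000] k=[0 0 3 3 0 8 16 0 2 0]
t=6: x=[0.0000 0.1119 2.7367 2.7686 0.4265 7.8947 14.9974 0.7239 1.8704 0.0824] k=[0 0 3 3 0 10 18 2 0 0]
t=7: x=[0.0000 0.1119 2.7367 2.7686 0.5041 9.8032 17.0005 2.5729 0.0814 0.0000] k=[0 0 0 2 0 8 20 3 0 0]
t=8: x=[0.0000 0.0000 0.0756 1.7657 0.3877 8.0535 18.8051 3.5772 0.1221 0.0000] k=[0 0 0 2 2 10 21 1 1 0]
t=9: x=[0.0000 0.0000 0.0756 1.8428 2.2541 10.0023 19.7281 1.8094 0.9764 0.0412] k=[0 0 0 1 4 11 18 4 0 2]
t=10: x=[0.0000 0.0000 0.0378 1.0351 4.0508 10.8791 17.1207 4.4205 0.2442 1.9732] k=[0 0 3 0 4 13 15 6 1 0]
t=11: x=[0.0000 0.1119 2.6220 0.2680 4.0899 12.5961 14.5169 6.1863 1.1797 0.0412] k=[0 2 2 0 5 12 18 3 0 1]
t=12: x=[0.0736 1.7988 1.8207 0.2680 4.9521 11.8369 17.1207 3.4969 0.1628 0.9877] k=[0 3 2 1 6 10 16 4 0 4]
t=13: x=[0.1104 2.6672 1.8969 1.1888 5.8161 9.9625 15.2376 4.3402 0.3256 3.9378] k=[3 4 2 2 4 8 15 2 0 6]
t=14: x=[2.8232 3.6539 1.9731 1.9969 3.9725 8.0138 14.1567 2.4524 0.3256 5.8936] k=[2 3 2 0 6 9 17 4 0 9]
t=15: x=[1.8887 2.7429 1.8588 0.3063 5.7375 9.0869 16.1189 4.3803 0.5291 8.8114] k=[0 6 2 1 5 10 16 5 4 8]
t=16: x=[0.2210 5.2977 2.0112 1.1503 4.9129 9.9227 15.2777 5.4239 4.2625 8.0028] k=[2 5 4 4 5 12 18 3 6 10]
t=17: x=[1.9632 4.5695 3.8486 3.8912 5.1091 11.8369 17.1207 3.7378 6.1222 10.0214] k=[2 8 7 7 8 12 19 3 5 10]
t=18: x=[2.0751 7.3444 6.7502 6.8151 7.9446 11.9966 18.0429 3.7378 5.1929 9.9811] k=[3 10 4 10 9 15 16 7 2 11]
t=19: x=[3.0484 9.0613 4.2718 9.4521 9.0923 14.6782 15.5580 7.1890 2.6010 10.8263] k=[3 7 2 7 10 16 13 9 0 12]
t=20: x=[2.9357 6.2989 2.2783 6.6975 9.9254 15.5209 12.9163 8.8325 0.8545 11.7099] k=[0 8 5 9 12 13 12 7 0 14]
t=21: x=[0.2947 7.1892 5.0434 8.7019 11.7163 12.7960 11.7967 6.9484 0.8545 13.6318] k=[0 6 3 8 9 10 9 10 1 13]
t=22: x=[0.2210 5.3361 3.1578 7.5998 8.8150 9.8032 9.0403 9.6338 1.8704 12.7120] k=[3 2 0 9 6 8 8 13 2 15]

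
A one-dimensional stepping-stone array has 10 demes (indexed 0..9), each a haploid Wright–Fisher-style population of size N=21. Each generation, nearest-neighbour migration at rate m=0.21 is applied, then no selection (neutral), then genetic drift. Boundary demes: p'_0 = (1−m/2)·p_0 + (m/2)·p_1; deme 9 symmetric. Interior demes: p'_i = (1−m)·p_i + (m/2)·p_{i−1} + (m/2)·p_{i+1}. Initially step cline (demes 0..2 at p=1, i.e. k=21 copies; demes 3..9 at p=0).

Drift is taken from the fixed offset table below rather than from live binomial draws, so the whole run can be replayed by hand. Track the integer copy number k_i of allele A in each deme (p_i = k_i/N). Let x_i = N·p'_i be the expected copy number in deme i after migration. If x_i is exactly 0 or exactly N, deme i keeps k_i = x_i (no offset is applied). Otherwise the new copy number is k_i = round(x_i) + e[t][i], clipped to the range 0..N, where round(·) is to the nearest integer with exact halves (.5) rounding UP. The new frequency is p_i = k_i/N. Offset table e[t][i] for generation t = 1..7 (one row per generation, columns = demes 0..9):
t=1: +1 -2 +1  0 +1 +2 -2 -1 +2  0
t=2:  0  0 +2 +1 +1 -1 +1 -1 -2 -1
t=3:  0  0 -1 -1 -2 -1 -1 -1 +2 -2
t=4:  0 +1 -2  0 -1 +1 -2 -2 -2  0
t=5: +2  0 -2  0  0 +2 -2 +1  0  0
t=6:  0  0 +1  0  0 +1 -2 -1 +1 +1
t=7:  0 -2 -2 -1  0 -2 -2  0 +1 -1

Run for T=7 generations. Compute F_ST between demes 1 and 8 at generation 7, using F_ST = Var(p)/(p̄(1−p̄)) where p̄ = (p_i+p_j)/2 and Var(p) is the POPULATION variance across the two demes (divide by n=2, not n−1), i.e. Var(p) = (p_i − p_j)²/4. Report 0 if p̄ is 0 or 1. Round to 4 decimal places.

0.6800

t=0: k=[21 21 21 0 0 0 0 0 0 0]
t=1: x=[21.0000 21.0000 18.7950 2.2050 0.0000 0.0000 0.0000 0.0000 0.0000 0.0000] k=[21 21 20 2 0 0 0 0 0 0]
t=2: x=[21.0000 20.8950 18.2150 3.6800 0.2100 0.0000 0.0000 0.0000 0.0000 0.0000] k=[21 21 20 5 1 0 0 0 0 0]
t=3: x=[21.0000 20.8950 18.5300 6.1550 1.3150 0.1050 0.0000 0.0000 0.0000 0.0000] k=[21 21 18 5 0 0 0 0 0 0]
t=4: x=[21.0000 20.6850 16.9500 5.8400 0.5250 0.0000 0.0000 0.0000 0.0000 0.0000] k=[21 21 15 6 0 0 0 0 0 0]
t=5: x=[21.0000 20.3700 14.6850 6.3150 0.6300 0.0000 0.0000 0.0000 0.0000 0.0000] k=[21 20 13 6 1 0 0 0 0 0]
t=6: x=[20.8950 19.3700 13.0000 6.2100 1.4200 0.1050 0.0000 0.0000 0.0000 0.0000] k=[21 19 14 6 1 1 0 0 0 0]
t=7: x=[20.7900 18.6850 13.6850 6.3150 1.5250 0.8950 0.1050 0.0000 0.0000 0.0000] k=[21 17 12 5 2 0 0 0 0 0]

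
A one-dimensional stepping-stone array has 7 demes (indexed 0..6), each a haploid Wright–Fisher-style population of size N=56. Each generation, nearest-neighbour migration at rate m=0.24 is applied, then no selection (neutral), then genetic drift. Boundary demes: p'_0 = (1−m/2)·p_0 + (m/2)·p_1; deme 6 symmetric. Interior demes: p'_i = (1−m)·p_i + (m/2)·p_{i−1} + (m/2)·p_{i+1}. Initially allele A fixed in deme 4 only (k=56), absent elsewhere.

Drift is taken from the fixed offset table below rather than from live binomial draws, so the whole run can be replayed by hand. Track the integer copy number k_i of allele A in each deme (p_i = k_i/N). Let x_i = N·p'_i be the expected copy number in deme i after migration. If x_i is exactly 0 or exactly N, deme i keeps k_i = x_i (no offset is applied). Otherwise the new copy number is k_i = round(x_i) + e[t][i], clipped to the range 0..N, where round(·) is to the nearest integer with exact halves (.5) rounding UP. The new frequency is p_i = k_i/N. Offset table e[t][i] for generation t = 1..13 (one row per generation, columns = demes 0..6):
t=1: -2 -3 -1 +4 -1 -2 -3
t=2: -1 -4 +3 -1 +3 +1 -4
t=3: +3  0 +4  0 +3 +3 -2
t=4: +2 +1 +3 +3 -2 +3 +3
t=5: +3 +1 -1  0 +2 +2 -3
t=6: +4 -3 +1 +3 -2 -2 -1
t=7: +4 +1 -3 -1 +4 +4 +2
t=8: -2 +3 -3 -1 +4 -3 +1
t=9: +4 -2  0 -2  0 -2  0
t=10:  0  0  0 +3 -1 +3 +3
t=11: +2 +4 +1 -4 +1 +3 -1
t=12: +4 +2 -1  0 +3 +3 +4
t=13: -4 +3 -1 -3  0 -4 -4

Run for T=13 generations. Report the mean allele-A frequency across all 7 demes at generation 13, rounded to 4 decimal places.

0.2781

t=0: k=[0 0 0 0 56 0 0]
t=1: x=[0.0000 0.0000 0.0000 6.7200 42.5600 6.7200 0.0000] k=[0 0 0 11 42 5 0]
t=2: x=[0.0000 0.0000 1.3200 13.4000 33.8400 8.8400 0.6000] k=[0 0 4 12 37 10 0]
t=3: x=[0.0000 0.4800 4.4800 14.0400 30.7600 12.0400 1.2000] k=[0 0 8 14 34 15 0]
t=4: x=[0.0000 0.9600 7.7600 15.6800 29.3200 15.4800 1.8000] k=[0 2 11 19 27 18 5]
t=5: x=[0.2400 2.8400 10.8800 19.0000 24.9600 17.5200 6.5600] k=[3 4 10 19 27 20 4]
t=6: x=[3.1200 4.6000 10.3600 18.8800 25.2000 18.9200 5.9200] k=[7 2 11 22 23 17 5]
t=7: x=[6.4000 3.6800 11.2400 20.8000 22.1600 16.2800 6.4400] k=[10 5 8 20 26 20 8]
t=8: x=[9.4000 5.9600 9.0800 19.2800 24.5600 19.2800 9.4400] k=[7 9 6 18 29 16 10]
t=9: x=[7.2400 8.4000 7.8000 17.8800 26.1200 16.8400 10.7200] k=[11 6 8 16 26 15 11]
t=10: x=[10.4000 6.8400 8.7200 16.2400 23.4800 15.8400 11.4800] k=[10 7 9 19 22 19 14]
t=11: x=[9.6400 7.6000 9.9600 18.1600 21.2800 18.7600 14.6000] k=[12 12 11 14 22 22 14]
t=12: x=[12.0000 11.8800 11.4800 14.6000 21.0400 21.0400 14.9600] k=[16 14 10 15 24 24 19]
t=13: x=[15.7600 13.7600 11.0800 15.4800 22.9200 23.4000 19.6000] k=[12 17 10 12 23 19 16]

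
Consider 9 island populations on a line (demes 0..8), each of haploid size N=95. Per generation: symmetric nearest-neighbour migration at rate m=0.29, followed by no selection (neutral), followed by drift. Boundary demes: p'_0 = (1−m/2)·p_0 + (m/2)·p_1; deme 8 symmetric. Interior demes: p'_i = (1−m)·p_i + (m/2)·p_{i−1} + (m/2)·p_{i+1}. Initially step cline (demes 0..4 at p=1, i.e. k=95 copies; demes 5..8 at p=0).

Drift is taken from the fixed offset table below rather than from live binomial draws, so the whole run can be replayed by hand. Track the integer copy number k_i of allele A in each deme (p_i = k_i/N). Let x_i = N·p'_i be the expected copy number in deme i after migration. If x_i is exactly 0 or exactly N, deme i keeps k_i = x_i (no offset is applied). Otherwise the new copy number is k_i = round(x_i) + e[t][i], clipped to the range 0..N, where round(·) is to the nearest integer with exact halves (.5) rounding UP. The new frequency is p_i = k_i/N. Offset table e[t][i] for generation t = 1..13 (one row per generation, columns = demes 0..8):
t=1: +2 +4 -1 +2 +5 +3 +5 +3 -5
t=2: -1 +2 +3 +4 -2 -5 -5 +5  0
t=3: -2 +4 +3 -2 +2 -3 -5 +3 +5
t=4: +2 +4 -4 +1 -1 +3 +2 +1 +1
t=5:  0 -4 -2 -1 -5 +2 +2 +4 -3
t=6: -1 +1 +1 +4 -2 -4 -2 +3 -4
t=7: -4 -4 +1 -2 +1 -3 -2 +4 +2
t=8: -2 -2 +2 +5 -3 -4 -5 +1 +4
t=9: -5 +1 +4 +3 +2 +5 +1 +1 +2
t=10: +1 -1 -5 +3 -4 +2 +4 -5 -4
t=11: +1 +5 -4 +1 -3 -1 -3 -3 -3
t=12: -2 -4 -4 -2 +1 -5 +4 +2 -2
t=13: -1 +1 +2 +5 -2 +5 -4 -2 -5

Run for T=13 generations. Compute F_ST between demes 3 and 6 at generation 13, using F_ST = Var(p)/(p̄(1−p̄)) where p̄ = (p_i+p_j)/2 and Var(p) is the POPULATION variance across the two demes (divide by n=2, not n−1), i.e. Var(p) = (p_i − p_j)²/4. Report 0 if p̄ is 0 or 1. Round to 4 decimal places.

0.4260

t=0: k=[95 95 95 95 95 0 0 0 0]
t=1: x=[95.0000 95.0000 95.0000 95.0000 81.2250 13.7750 0.0000 0.0000 0.0000] k=[95 95 95 95 86 17 0 0 0]
t=2: x=[95.0000 95.0000 95.0000 93.6950 77.3000 24.5400 2.4650 0.0000 0.0000] k=[95 95 95 95 75 20 0 0 0]
t=3: x=[95.0000 95.0000 95.0000 92.1000 69.9250 25.0750 2.9000 0.0000 0.0000] k=[95 95 95 90 72 22 0 0 0]
t=4: x=[95.0000 95.0000 94.2750 88.1150 67.3600 26.0600 3.1900 0.0000 0.0000] k=[95 95 90 89 66 29 5 0 0]
t=5: x=[95.0000 94.2750 90.5800 85.8100 63.9700 30.8850 7.7550 0.7250 0.0000] k=[95 90 89 85 59 33 10 5 0]
t=6: x=[94.2750 90.5800 88.5650 81.8100 59.0000 33.4350 12.6100 5.0000 0.7250] k=[93 92 90 86 57 29 11 8 0]
t=7: x=[92.8550 91.8550 89.7100 82.3750 57.1450 30.4500 13.1750 7.2750 1.1600] k=[89 88 91 80 58 27 11 11 3]
t=8: x=[88.8550 88.5800 88.9700 78.4050 56.6950 29.1750 13.3200 9.8400 4.1600] k=[87 87 91 83 54 25 8 11 8]
t=9: x=[87.0000 87.5800 89.2600 79.9550 54.0000 26.7400 10.9000 10.1300 8.4350] k=[82 89 93 83 56 32 12 11 10]
t=10: x=[83.0150 88.5650 90.9700 80.5350 56.4350 32.5800 14.7550 11.0000 10.1450] k=[84 88 86 84 52 35 19 6 6]
t=11: x=[84.5800 87.1300 86.0000 79.6500 54.1750 35.1450 19.4350 7.8850 6.0000] k=[86 92 82 81 51 34 16 5 3]
t=12: x=[86.8700 89.6800 83.3050 76.7950 52.8850 33.8550 17.0150 6.3050 3.2900] k=[85 86 79 75 54 29 21 8 1]
t=13: x=[85.1450 84.8400 79.4350 72.5350 53.4200 31.4650 20.2750 8.8700 2.0150] k=[84 86 81 78 51 36 16 7 0]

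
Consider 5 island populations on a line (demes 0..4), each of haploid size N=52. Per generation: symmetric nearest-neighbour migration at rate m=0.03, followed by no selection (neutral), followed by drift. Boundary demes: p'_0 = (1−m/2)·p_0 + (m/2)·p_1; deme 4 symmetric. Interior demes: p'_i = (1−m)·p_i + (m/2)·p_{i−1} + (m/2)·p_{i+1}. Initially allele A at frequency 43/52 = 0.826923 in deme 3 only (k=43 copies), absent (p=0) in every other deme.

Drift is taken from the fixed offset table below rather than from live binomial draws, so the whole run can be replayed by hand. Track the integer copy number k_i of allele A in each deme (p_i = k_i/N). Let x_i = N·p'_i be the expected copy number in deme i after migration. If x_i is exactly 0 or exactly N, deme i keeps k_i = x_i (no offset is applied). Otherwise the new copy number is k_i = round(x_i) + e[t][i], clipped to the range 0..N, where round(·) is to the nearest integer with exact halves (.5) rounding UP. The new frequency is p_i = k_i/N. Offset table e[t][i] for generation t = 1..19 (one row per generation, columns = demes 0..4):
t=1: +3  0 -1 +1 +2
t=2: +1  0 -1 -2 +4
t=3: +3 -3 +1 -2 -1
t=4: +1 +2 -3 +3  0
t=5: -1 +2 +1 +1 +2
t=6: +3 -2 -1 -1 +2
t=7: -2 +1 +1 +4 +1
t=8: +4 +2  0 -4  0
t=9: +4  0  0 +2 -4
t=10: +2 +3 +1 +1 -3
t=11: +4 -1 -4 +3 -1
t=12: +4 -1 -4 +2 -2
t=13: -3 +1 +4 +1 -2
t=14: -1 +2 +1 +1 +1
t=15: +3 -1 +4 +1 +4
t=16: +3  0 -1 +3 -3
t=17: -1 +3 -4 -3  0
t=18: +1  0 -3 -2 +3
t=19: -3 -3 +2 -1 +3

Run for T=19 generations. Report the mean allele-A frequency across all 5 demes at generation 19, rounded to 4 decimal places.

t=0: k=[0 0 0 43 0]
t=1: x=[0.0000 0.0000 0.6450 41.7100 0.6450] k=[0 0 0 43 3]
t=2: x=[0.0000 0.0000 0.6450 41.7550 3.6000] k=[0 0 0 40 8]
t=3: x=[0.0000 0.0000 0.6000 38.9200 8.4800] k=[0 0 2 37 7]
t=4: x=[0.0000 0.0300 2.4950 36.0250 7.4500] k=[0 2 0 39 7]
t=5: x=[0.0300 1.9400 0.6150 37.9350 7.4800] k=[0 4 2 39 9]
t=6: x=[0.0600 3.9100 2.5850 37.9950 9.4500] k=[3 2 2 37 11]
t=7: x=[2.9850 2.0150 2.5250 36.0850 11.3900] k=[1 3 4 40 12]
t=8: x=[1.0300 2.9850 4.5250 39.0400 12.4200] k=[5 5 5 35 12]
t=9: x=[5.0000 5.0000 5.4500 34.2050 12.3450] k=[9 5 5 36 8]
t=10: x=[8.9400 5.0600 5.4650 35.1150 8.4200] k=[11 8 6 36 5]
t=11: x=[10.9550 8.0150 6.4800 35.0850 5.4650] k=[15 7 2 38 4]
t=12: x=[14.8800 7.0450 2.6150 36.9500 4.5100] k=[19 6 0 39 3]
t=13: x=[18.8050 6.1050 0.6750 37.8750 3.5400] k=[16 7 5 39 2]
t=14: x=[15.8650 7.1050 5.5400 37.9350 2.5550] k=[15 9 7 39 4]
t=15: x=[14.9100 9.0600 7.5100 37.9950 4.5250] k=[18 8 12 39 9]
t=16: x=[17.8500 8.2100 12.3450 38.1450 9.4500] k=[21 8 11 41 6]
t=17: x=[20.8050 8.2400 11.4050 40.0250 6.5250] k=[20 11 7 37 7]
t=18: x=[19.8650 11.0750 7.5100 36.1000 7.4500] k=[21 11 5 34 10]
t=19: x=[20.8500 11.0600 5.5250 33.2050 10.3600] k=[18 8 8 32 13]

0.3038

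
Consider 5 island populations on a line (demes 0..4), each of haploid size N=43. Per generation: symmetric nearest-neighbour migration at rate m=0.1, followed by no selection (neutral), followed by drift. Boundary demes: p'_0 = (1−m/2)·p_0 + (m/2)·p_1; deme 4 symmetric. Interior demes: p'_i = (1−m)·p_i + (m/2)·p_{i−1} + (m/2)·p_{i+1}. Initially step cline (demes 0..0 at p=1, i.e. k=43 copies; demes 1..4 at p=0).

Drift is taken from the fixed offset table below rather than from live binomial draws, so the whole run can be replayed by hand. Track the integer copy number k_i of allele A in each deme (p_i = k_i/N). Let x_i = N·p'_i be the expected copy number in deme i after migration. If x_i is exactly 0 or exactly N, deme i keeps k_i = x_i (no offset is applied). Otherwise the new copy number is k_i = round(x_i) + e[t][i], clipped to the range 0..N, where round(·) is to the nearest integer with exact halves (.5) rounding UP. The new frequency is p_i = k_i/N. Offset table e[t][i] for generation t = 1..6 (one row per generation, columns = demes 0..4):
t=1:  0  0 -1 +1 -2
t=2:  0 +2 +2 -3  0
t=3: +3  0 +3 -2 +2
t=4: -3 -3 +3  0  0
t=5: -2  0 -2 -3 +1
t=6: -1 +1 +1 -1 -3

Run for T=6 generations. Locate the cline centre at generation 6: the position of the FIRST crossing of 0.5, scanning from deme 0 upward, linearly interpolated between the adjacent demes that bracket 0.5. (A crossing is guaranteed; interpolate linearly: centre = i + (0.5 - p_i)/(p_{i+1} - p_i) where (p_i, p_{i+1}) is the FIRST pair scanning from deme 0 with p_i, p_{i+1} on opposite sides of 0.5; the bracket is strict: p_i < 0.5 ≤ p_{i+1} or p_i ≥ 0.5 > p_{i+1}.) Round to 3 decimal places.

0.425

t=0: k=[43 0 0 0 0]
t=1: x=[40.8500 2.1500 0.0000 0.0000 0.0000] k=[41 2 0 0 0]
t=2: x=[39.0500 3.8500 0.1000 0.0000 0.0000] k=[39 6 2 0 0]
t=3: x=[37.3500 7.4500 2.1000 0.1000 0.0000] k=[40 7 5 0 0]
t=4: x=[38.3500 8.5500 4.8500 0.2500 0.0000] k=[35 6 8 0 0]
t=5: x=[33.5500 7.5500 7.5000 0.4000 0.0000] k=[32 8 6 0 0]
t=6: x=[30.8000 9.1000 5.8000 0.3000 0.0000] k=[30 10 7 0 0]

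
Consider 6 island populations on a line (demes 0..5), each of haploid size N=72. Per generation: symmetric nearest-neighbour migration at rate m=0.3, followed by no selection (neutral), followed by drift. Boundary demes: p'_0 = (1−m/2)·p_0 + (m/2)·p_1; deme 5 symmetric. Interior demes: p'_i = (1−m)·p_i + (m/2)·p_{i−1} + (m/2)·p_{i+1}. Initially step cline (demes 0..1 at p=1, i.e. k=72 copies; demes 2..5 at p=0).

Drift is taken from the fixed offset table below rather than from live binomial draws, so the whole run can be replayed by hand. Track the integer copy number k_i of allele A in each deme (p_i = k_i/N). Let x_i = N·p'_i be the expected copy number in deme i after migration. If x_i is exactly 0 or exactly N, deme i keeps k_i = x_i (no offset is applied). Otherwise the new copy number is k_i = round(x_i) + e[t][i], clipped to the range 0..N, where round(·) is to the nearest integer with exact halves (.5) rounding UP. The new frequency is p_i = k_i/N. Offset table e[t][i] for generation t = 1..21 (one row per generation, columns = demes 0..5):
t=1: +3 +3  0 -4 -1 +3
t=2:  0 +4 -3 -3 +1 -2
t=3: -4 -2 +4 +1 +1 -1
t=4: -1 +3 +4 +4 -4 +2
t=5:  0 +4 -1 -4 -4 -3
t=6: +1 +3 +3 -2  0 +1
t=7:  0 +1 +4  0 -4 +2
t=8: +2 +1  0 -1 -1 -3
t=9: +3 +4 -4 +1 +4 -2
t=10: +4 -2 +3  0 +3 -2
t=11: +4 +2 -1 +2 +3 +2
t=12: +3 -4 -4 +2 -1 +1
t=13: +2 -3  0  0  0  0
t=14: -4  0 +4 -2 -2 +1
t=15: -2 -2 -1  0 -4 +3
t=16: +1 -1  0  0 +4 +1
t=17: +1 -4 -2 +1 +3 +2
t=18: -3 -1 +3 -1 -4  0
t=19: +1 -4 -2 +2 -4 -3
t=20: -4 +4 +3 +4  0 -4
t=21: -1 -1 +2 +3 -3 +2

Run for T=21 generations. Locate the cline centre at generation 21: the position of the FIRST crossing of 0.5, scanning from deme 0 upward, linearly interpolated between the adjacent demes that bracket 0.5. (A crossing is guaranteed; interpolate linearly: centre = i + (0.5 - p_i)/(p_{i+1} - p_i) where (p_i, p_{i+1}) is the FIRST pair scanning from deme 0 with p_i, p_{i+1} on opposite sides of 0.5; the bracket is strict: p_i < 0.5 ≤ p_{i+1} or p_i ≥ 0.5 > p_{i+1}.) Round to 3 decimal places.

2.143

t=0: k=[72 72 0 0 0 0]
t=1: x=[72.0000 61.2000 10.8000 0.0000 0.0000 0.0000] k=[72 64 11 0 0 0]
t=2: x=[70.8000 57.2500 17.3000 1.6500 0.0000 0.0000] k=[71 61 14 0 0 0]
t=3: x=[69.5000 55.4500 18.9500 2.1000 0.0000 0.0000] k=[66 53 23 3 0 0]
t=4: x=[64.0500 50.4500 24.5000 5.5500 0.4500 0.0000] k=[63 53 29 10 0 0]
t=5: x=[61.5000 50.9000 29.7500 11.3500 1.5000 0.0000] k=[62 55 29 7 0 0]
t=6: x=[60.9500 52.1500 29.6000 9.2500 1.0500 0.0000] k=[62 55 33 7 1 0]
t=7: x=[60.9500 52.7500 32.4000 10.0000 1.7500 0.1500] k=[61 54 36 10 0 2]
t=8: x=[59.9500 52.3500 34.8000 12.4000 1.8000 1.7000] k=[62 53 35 11 1 0]
t=9: x=[60.6500 51.6500 34.1000 13.1000 2.3500 0.1500] k=[64 56 30 14 6 0]
t=10: x=[62.8000 53.3000 31.5000 15.2000 6.3000 0.9000] k=[67 51 35 15 9 0]
t=11: x=[64.6000 51.0000 34.4000 17.1000 8.5500 1.3500] k=[69 53 33 19 12 3]
t=12: x=[66.6000 52.4000 33.9000 20.0500 11.7000 4.3500] k=[70 48 30 22 11 5]
t=13: x=[66.7000 48.6000 31.5000 21.5500 11.7500 5.9000] k=[69 46 32 22 12 6]
t=14: x=[65.5500 47.3500 32.6000 22.0000 12.6000 6.9000] k=[62 47 37 20 11 8]
t=15: x=[59.7500 47.7500 35.9500 21.2000 11.9000 8.4500] k=[58 46 35 21 8 11]
t=16: x=[56.2000 46.1500 34.5500 21.1500 10.4000 10.5500] k=[57 45 35 21 14 12]
t=17: x=[55.2000 45.3000 34.4000 22.0500 14.7500 12.3000] k=[56 41 32 23 18 14]
t=18: x=[53.7500 41.9000 32.0000 23.6000 18.1500 14.6000] k=[51 41 35 23 14 15]
t=19: x=[49.5000 41.6000 34.1000 23.4500 15.5000 14.8500] k=[51 38 32 25 12 12]
t=20: x=[49.0500 39.0500 31.8500 24.1000 13.9500 12.0000] k=[45 43 35 28 14 8]
t=21: x=[44.7000 42.1000 35.1500 26.9500 15.2000 8.9000] k=[44 41 37 30 12 11]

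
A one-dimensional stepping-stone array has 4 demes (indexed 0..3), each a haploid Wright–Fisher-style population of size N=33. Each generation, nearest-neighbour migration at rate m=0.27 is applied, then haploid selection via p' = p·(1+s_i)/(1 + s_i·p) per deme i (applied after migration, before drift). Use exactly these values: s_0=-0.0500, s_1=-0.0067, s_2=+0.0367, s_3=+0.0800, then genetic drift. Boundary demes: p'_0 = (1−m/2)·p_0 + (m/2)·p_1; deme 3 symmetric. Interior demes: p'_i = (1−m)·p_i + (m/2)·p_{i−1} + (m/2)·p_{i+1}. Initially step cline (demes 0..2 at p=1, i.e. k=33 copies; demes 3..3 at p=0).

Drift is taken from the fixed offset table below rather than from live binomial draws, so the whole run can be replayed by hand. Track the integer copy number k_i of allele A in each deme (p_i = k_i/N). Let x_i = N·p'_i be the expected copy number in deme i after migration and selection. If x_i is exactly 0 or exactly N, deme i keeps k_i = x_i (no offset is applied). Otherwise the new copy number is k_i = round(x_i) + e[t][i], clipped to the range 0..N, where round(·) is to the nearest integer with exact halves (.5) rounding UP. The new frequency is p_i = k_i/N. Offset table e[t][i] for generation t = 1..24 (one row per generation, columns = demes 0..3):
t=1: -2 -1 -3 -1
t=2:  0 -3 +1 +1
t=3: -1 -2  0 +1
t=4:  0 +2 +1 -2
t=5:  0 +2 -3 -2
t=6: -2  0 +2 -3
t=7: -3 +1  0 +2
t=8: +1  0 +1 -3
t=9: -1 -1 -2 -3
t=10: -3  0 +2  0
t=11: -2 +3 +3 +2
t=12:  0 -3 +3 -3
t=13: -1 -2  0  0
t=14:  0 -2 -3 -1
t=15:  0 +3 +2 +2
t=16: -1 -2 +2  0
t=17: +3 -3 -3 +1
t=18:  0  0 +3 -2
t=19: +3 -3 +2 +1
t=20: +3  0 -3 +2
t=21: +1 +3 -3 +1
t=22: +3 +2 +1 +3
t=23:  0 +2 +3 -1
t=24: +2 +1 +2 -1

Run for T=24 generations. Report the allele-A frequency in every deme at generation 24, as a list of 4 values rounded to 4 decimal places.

t=0: k=[33 33 33 0]
t=1: x=[33.0000 33.0000 28.6821 4.7600] k=[33 33 26 4]
t=2: x=[33.0000 32.0488 24.2094 7.4025] k=[33 29 25 8]
t=3: x=[32.4321 28.9763 23.4908 10.8479] k=[31 27 23 12]
t=4: x=[30.3371 26.9669 22.3170 14.1028] k=[30 29 23 12]
t=5: x=[29.7164 28.2980 22.5836 14.1028] k=[30 30 20 12]
t=6: x=[29.8571 28.6245 20.5506 13.6922] k=[28 29 23 11]
t=7: x=[27.9184 28.0267 22.4503 13.2250] k=[25 29 22 15]
t=8: x=[25.2397 27.4842 22.2627 16.5797] k=[26 27 23 14]
t=9: x=[25.8519 26.2891 22.5836 15.8477] k=[25 25 21 13]
t=10: x=[24.6850 24.4174 20.7390 14.7045] k=[22 24 23 15]
t=11: x=[21.8953 23.5497 22.3170 16.7148] k=[20 27 25 19]
t=12: x=[20.5499 25.7470 24.6862 20.4144] k=[21 23 28 17]
t=13: x=[20.8794 23.3592 26.0400 19.1076] k=[20 21 26 19]
t=14: x=[19.7302 21.4897 24.6075 20.5471] k=[20 19 22 20]
t=15: x=[19.4574 19.4864 21.5955 20.8662] k=[19 22 24 23]
t=16: x=[18.9932 21.8153 23.8355 23.6589] k=[18 20 26 24]
t=17: x=[17.8506 20.4878 25.1379 24.7551] k=[21 17 22 26]
t=18: x=[20.0588 18.1601 22.1293 25.8983] k=[20 18 25 24]
t=19: x=[19.3211 19.1610 24.1553 24.6250] k=[22 16 26 26]
t=20: x=[20.7982 18.1051 24.8728 26.4151] k=[24 18 22 28]
t=21: x=[22.8328 19.2962 22.5293 27.5493] k=[24 22 20 29]
t=22: x=[23.3843 21.9506 21.7537 28.1141] k=[26 24 23 31]
t=23: x=[25.4351 24.0913 24.4454 30.1283] k=[25 26 27 29]
t=24: x=[24.8236 25.9629 27.3068 29.0080] k=[27 27 29 28]

[0.8182, 0.8182, 0.8788, 0.8485]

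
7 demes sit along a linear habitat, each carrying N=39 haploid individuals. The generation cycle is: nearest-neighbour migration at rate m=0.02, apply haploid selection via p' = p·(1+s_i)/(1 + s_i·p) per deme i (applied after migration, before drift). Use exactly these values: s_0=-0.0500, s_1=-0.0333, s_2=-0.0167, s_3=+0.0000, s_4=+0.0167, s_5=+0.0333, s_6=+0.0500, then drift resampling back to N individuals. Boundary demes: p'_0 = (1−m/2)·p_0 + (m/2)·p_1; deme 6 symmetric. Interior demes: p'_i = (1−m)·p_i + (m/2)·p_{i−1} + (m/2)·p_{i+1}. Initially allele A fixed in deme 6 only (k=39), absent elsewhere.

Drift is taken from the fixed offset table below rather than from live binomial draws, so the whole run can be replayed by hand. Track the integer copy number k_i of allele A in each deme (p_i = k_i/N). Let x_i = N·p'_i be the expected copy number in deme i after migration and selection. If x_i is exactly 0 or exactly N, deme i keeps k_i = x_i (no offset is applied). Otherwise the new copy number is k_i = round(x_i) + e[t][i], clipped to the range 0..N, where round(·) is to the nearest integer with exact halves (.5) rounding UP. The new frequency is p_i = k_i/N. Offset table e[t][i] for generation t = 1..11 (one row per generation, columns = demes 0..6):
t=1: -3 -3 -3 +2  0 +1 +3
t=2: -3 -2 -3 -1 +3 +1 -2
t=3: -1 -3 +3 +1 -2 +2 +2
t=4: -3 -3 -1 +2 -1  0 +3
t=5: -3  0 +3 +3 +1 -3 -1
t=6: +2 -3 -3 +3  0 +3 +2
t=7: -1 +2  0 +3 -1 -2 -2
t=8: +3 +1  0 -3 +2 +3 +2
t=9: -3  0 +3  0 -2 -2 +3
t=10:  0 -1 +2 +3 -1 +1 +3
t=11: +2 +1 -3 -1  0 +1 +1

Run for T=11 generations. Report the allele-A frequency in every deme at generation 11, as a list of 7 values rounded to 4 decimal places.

[0.0000, 0.0256, 0.0513, 0.2821, 0.0000, 0.1282, 1.0000]

t=0: k=[0 0 0 0 0 0 39]
t=1: x=[0.0000 0.0000 0.0000 0.0000 0.0000 0.4029 38.6284] k=[0 0 0 0 0 1 39]
t=2: x=[0.0000 0.0000 0.0000 0.0000 0.0102 1.4140 38.6379] k=[0 0 0 0 3 2 37]
t=3: x=[0.0000 0.0000 0.0000 0.0300 3.0056 2.4337 36.7555] k=[0 0 0 1 1 4 39]
t=4: x=[0.0000 0.0000 0.0098 0.9900 1.0467 4.4475 38.6665] k=[0 0 0 3 0 4 39]
t=5: x=[0.0000 0.0000 0.0295 2.9400 0.0712 4.4372 38.6665] k=[0 0 3 6 1 1 38]
t=6: x=[0.0000 0.0290 2.9537 5.9200 1.0671 1.4140 37.6931] k=[0 0 0 9 1 4 39]
t=7: x=[0.0000 0.0000 0.0885 8.8300 1.1280 4.4475 38.6665] k=[0 0 0 12 0 2 37]
t=8: x=[0.0000 0.0000 0.1180 11.7600 0.1423 2.4028 36.7555] k=[0 0 0 9 2 5 39]
t=9: x=[0.0000 0.0000 0.0885 8.8400 2.1332 5.4621 38.6761] k=[0 0 3 9 0 3 39]
t=10: x=[0.0000 0.0290 2.9833 8.8500 0.1220 3.4311 38.6570] k=[0 0 5 12 0 4 39]
t=11: x=[0.0000 0.0483 4.9468 11.8100 0.1627 4.4372 38.6665] k=[0 1 2 11 0 5 39]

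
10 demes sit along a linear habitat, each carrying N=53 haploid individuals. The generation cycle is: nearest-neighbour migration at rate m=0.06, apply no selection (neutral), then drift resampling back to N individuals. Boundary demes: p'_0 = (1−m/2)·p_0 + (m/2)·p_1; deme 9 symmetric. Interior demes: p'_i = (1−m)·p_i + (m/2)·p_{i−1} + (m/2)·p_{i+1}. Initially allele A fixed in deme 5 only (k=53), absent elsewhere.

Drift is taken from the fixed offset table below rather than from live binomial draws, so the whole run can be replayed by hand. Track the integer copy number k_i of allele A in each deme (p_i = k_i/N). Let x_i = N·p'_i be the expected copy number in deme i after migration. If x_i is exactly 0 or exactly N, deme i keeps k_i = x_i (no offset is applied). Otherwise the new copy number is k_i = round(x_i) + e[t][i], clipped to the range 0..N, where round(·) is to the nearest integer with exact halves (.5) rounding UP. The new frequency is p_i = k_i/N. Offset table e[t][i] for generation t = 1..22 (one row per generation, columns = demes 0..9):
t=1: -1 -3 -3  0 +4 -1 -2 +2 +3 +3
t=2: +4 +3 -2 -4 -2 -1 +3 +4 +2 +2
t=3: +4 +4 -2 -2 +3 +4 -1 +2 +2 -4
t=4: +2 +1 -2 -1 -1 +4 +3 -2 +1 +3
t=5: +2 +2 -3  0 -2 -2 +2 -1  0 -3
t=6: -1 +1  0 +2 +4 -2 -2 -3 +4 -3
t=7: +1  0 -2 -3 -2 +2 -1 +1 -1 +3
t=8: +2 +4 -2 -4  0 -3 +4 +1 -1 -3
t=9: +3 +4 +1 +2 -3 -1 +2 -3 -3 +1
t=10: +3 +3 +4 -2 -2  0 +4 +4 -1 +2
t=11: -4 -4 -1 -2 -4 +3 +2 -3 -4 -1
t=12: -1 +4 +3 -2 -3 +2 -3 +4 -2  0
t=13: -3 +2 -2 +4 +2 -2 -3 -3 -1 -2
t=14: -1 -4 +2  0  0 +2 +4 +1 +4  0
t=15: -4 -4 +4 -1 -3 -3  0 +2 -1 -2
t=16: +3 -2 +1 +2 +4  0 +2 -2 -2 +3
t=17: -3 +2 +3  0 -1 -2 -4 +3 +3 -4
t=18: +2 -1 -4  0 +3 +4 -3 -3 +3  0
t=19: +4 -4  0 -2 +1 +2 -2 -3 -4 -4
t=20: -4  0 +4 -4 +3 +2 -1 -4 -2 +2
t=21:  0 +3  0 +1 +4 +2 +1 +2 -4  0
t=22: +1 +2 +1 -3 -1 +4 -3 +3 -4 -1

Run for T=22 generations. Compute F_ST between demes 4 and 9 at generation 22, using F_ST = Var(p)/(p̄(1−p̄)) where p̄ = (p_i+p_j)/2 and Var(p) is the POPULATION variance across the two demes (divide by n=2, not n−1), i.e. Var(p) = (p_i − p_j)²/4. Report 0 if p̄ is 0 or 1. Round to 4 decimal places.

0.1884

t=0: k=[0 0 0 0 0 53 0 0 0 0]
t=1: x=[0.0000 0.0000 0.0000 0.0000 1.5900 49.8200 1.5900 0.0000 0.0000 0.0000] k=[0 0 0 0 6 49 0 0 0 0]
t=2: x=[0.0000 0.0000 0.0000 0.1800 7.1100 46.2400 1.4700 0.0000 0.0000 0.0000] k=[0 0 0 0 5 45 4 0 0 0]
t=3: x=[0.0000 0.0000 0.0000 0.1500 6.0500 42.5700 5.1100 0.1200 0.0000 0.0000] k=[0 0 0 0 9 47 4 2 0 0]
t=4: x=[0.0000 0.0000 0.0000 0.2700 9.8700 44.5700 5.2300 2.0000 0.0600 0.0000] k=[0 0 0 0 9 49 8 0 1 0]
t=5: x=[0.0000 0.0000 0.0000 0.2700 9.9300 46.5700 8.9900 0.2700 0.9400 0.0300] k=[0 0 0 0 8 45 11 0 1 0]
t=6: x=[0.0000 0.0000 0.0000 0.2400 8.8700 42.8700 11.6900 0.3600 0.9400 0.0300] k=[0 0 0 2 13 41 10 0 5 0]
t=7: x=[0.0000 0.0000 0.0600 2.2700 13.5100 39.2300 10.6300 0.4500 4.7000 0.1500] k=[0 0 0 0 12 41 10 1 4 3]
t=8: x=[0.0000 0.0000 0.0000 0.3600 12.5100 39.2000 10.6600 1.3600 3.8800 3.0300] k=[0 0 0 0 13 36 15 2 3 0]
t=9: x=[0.0000 0.0000 0.0000 0.3900 13.3000 34.6800 15.2400 2.4200 2.8800 0.0900] k=[0 0 0 2 10 34 17 0 0 1]
t=10: x=[0.0000 0.0000 0.0600 2.1800 10.4800 32.7700 17.0000 0.5100 0.0300 0.9700] k=[0 0 4 0 8 33 21 5 0 3]
t=11: x=[0.0000 0.1200 3.7600 0.3600 8.5100 31.8900 20.8800 5.3300 0.2400 2.9100] k=[0 0 3 0 5 35 23 2 0 2]
t=12: x=[0.0000 0.0900 2.8200 0.2400 5.7500 33.7400 22.7300 2.5700 0.1200 1.9400] k=[0 4 6 0 3 36 20 7 0 2]
t=13: x=[0.1200 3.9400 5.7600 0.2700 3.9000 34.5300 20.0900 7.1800 0.2700 1.9400] k=[0 6 4 4 6 33 17 4 0 0]
t=14: x=[0.1800 5.7600 4.0600 4.0600 6.7500 31.7100 17.0900 4.2700 0.1200 0.0000] k=[0 2 6 4 7 34 21 5 4 0]
t=15: x=[0.0600 2.0600 5.8200 4.1500 7.7200 32.8000 20.9100 5.4500 3.9100 0.1200] k=[0 0 10 3 5 30 21 7 3 0]
t=16: x=[0.0000 0.3000 9.4900 3.2700 5.6900 28.9800 20.8500 7.3000 3.0300 0.0900] k=[0 0 10 5 10 29 23 5 1 3]
t=17: x=[0.0000 0.3000 9.5500 5.3000 10.4200 28.2500 22.6400 5.4200 1.1800 2.9400] k=[0 2 13 5 9 26 19 8 4 0]
t=18: x=[0.0600 2.2700 12.4300 5.3600 9.3900 25.2800 18.8800 8.2100 4.0000 0.1200] k=[2 1 8 5 12 29 16 5 7 0]
t=19: x=[1.9700 1.2400 7.7000 5.3000 12.3000 28.1000 16.0600 5.3900 6.7300 0.2100] k=[6 0 8 3 13 30 14 2 3 0]
t=20: x=[5.8200 0.4200 7.6100 3.4500 13.2100 29.0100 14.1200 2.3900 2.8800 0.0900] k=[2 0 12 0 16 31 13 0 1 2]
t=21: x=[1.9400 0.4200 11.2800 0.8400 15.9700 30.0100 13.1500 0.4200 1.0000 1.9700] k=[2 3 11 2 20 32 14 2 0 2]
t=22: x=[2.0300 3.2100 10.4900 2.8100 19.8200 31.1000 14.1800 2.3000 0.1200 1.9400] k=[3 5 11 0 19 35 11 5 0 1]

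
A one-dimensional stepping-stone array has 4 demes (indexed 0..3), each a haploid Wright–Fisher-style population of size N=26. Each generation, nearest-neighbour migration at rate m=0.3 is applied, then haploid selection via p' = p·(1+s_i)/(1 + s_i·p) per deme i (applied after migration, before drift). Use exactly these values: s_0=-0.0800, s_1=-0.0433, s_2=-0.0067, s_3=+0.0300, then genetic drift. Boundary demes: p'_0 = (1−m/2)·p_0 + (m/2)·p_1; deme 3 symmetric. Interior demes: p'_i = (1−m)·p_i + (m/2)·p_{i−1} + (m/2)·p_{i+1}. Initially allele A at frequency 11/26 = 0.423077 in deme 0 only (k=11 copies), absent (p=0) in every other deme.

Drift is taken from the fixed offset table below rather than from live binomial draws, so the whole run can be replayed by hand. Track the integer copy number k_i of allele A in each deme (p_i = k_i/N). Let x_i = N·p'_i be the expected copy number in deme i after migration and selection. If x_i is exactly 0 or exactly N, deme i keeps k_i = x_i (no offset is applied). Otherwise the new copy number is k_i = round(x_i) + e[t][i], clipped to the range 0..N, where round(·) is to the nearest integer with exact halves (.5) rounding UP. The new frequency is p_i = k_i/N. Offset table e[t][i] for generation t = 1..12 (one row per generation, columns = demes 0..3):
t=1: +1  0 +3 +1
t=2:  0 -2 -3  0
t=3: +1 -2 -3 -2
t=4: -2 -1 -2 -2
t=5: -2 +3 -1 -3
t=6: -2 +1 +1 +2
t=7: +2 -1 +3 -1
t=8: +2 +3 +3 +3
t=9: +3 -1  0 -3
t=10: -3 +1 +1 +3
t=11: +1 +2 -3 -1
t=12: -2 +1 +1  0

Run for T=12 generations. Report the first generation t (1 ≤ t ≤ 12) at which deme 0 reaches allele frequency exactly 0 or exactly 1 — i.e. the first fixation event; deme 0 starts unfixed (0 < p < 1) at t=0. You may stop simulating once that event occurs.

t=0: k=[11 0 0 0]
t=1: x=[8.8568 1.5829 0.0000 0.0000] k=[10 2 0 0]
t=2: x=[8.3213 2.7879 0.2980 0.0000] k=[8 1 0 0]
t=3: x=[6.5337 1.8235 0.1490 0.0000] k=[8 0 0 0]
t=4: x=[6.3897 1.1503 0.0000 0.0000] k=[4 0 0 0]
t=5: x=[3.1611 0.5746 0.0000 0.0000] k=[1 4 0 0]
t=6: x=[1.3400 2.8362 0.5961 0.0000] k=[0 4 2 0]

6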